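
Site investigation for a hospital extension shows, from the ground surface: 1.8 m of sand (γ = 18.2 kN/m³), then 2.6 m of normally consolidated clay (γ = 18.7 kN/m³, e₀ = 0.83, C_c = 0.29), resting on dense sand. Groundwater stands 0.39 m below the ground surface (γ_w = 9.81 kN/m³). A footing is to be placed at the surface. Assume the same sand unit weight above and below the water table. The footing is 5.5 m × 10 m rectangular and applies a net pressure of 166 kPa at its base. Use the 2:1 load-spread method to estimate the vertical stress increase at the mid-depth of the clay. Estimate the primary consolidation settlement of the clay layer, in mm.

S_c ≈ 232 mm

Mid-depth of clay below the ground surface: z = 1.8 + 2.6/2 = 3.1 m.
Total vertical stress at mid-clay: σ_v = 18.2×1.8 + 18.7×1.3 = 57.07 kPa.
Pore pressure: u = 9.81×(3.1 − 0.39) = 26.585 kPa.
Initial effective stress: σ'_0 = σ_v − u = 57.07 − 26.585 = 30.485 kPa.
Stress increase at mid-clay by the 2:1 spreading method:
Δσ = qBL/((B+z)(L+z)) = 166×5.5×10/((5.5+3.1)(10+3.1)) = 81.04 kPa
Final effective stress: σ'_f = σ'_0 + Δσ = 30.485 + 81.04 = 111.53 kPa.
Normally consolidated clay, so the full stress increment lies on the virgin compression line:
S_c = C_c·H/(1+e₀)·log₁₀(σ'_f/σ'_0) = 0.29×2.6/(1+0.83)×log₁₀(111.53/30.485)
    = 0.41202 × 0.56331 = 0.2321 m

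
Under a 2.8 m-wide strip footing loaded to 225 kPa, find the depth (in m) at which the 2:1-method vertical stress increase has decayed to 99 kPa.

z ≈ 3.56 m

2:1 spreading — at depth z the loaded area has grown by z in each plan dimension:
qB/(B+z) = Δσ_z ⇒ z = qB/Δσ_z − B = 225×2.8/99 − 2.8 = 3.564 m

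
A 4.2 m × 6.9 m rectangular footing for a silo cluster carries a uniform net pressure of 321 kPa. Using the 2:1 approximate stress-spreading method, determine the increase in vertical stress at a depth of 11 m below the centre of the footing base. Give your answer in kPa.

Δσ_z ≈ 34.2 kPa

By the 2:1 method the load spreads at 1 horizontal : 2 vertical, so at depth z the loaded area has grown by z in each plan dimension:
Δσ = qBL/((B+z)(L+z)) = 321×4.2×6.9/((4.2+11)(6.9+11)) = 34.191 kPa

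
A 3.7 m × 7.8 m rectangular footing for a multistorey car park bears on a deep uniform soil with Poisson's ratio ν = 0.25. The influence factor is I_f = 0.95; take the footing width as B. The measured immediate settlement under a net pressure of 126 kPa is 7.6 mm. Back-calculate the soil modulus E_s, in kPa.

S_e = q·B·(1−ν²)/E_s · I_f  ⇒  E_s = q·B·(1−ν²)·I_f / S_e.
E_s = 126 × 3.7 × 0.9375 × 0.95 / 0.0076 = 54630 kPa

E_s ≈ 54600 kPa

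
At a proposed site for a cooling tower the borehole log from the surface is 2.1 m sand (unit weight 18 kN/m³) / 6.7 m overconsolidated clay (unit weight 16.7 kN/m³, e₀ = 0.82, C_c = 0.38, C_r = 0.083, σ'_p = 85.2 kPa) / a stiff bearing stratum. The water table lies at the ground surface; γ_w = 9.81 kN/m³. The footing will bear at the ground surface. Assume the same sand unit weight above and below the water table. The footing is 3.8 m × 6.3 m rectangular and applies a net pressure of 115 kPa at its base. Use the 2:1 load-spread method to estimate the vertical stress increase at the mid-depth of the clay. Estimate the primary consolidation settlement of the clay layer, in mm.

Mid-depth of clay below the ground surface: z = 2.1 + 6.7/2 = 5.45 m.
Total vertical stress at mid-clay: σ_v = 18×2.1 + 16.7×3.35 = 93.745 kPa.
Pore pressure: u = 9.81×(5.45 − 0) = 53.465 kPa.
Initial effective stress: σ'_0 = σ_v − u = 93.745 − 53.465 = 40.28 kPa.
Stress increase at mid-clay by the 2:1 spreading method:
Δσ = qBL/((B+z)(L+z)) = 115×3.8×6.3/((3.8+5.45)(6.3+5.45)) = 25.33 kPa
Final effective stress: σ'_f = 40.28 + 25.33 = 65.61 kPa.
σ'_f = 65.61 ≤ σ'_p = 85.2 kPa, so the clay remains overconsolidated and only the recompression index applies:
S_c = C_r·H/(1+e₀)·log₁₀(σ'_f/σ'_0) = 0.083×6.7/1.82×log₁₀(65.61/40.28)
    = 0.30555 × 0.21188 = 0.06474 m

S_c ≈ 64.7 mm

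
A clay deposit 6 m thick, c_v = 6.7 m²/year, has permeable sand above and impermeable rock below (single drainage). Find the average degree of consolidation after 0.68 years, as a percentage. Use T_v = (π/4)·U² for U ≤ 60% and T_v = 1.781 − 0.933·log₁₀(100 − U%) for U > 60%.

U ≈ 40.1 %

Drainage path length: H_d = H = 6 m (single drainage).
T_v = c_v·t/H_d² = 6.7×0.68/6² = 0.12656.
T_v = 0.12656 corresponds to the U ≤ 60% branch:
U = √(4T_v/π) = 0.4014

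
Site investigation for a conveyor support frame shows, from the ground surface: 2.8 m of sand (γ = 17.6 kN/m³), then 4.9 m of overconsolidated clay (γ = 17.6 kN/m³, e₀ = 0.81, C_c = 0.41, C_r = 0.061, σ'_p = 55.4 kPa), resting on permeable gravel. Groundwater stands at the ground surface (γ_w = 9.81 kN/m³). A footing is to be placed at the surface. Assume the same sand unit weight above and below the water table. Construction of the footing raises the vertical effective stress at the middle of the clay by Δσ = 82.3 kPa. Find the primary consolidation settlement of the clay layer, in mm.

Mid-depth of clay below the ground surface: z = 2.8 + 4.9/2 = 5.25 m.
Total vertical stress at mid-clay: σ_v = 17.6×2.8 + 17.6×2.45 = 92.4 kPa.
Pore pressure: u = 9.81×(5.25 − 0) = 51.503 kPa.
Initial effective stress: σ'_0 = σ_v − u = 92.4 − 51.503 = 40.897 kPa.
Final effective stress: σ'_f = 40.897 + 82.3 = 123.2 kPa.
σ'_f = 123.2 > σ'_p = 55.4 kPa, so the stress path crosses the preconsolidation pressure — recompression up to σ'_p, then virgin compression beyond:
S_c = H/(1+e₀)·[C_r·log₁₀(σ'_p/σ'_0) + C_c·log₁₀(σ'_f/σ'_p)]
    = 4.9/1.81 × [0.061×log₁₀(55.4/40.897) + 0.41×log₁₀(123.2/55.4)]
    = 2.7072 × [0.0080409 + 0.14231] = 0.407 m

S_c ≈ 407 mm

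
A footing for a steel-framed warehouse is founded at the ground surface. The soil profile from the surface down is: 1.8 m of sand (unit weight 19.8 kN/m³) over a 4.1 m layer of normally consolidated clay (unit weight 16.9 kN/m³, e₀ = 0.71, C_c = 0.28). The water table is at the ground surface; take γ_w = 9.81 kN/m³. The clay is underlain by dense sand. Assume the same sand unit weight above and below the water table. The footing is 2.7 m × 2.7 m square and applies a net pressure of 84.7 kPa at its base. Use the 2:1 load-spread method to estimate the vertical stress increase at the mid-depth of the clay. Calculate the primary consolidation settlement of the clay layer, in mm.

S_c ≈ 107 mm

Mid-depth of clay below the ground surface: z = 1.8 + 4.1/2 = 3.85 m.
Total vertical stress at mid-clay: σ_v = 19.8×1.8 + 16.9×2.05 = 70.285 kPa.
Pore pressure: u = 9.81×(3.85 − 0) = 37.769 kPa.
Initial effective stress: σ'_0 = σ_v − u = 70.285 − 37.769 = 32.516 kPa.
Stress increase at mid-clay by the 2:1 spreading method:
Δσ = qBL/((B+z)(L+z)) = 84.7×2.7×2.7/((2.7+3.85)(2.7+3.85)) = 14.392 kPa
Final effective stress: σ'_f = σ'_0 + Δσ = 32.516 + 14.392 = 46.908 kPa.
Normally consolidated clay, so the full stress increment lies on the virgin compression line:
S_c = C_c·H/(1+e₀)·log₁₀(σ'_f/σ'_0) = 0.28×4.1/(1+0.71)×log₁₀(46.908/32.516)
    = 0.67135 × 0.15915 = 0.1068 m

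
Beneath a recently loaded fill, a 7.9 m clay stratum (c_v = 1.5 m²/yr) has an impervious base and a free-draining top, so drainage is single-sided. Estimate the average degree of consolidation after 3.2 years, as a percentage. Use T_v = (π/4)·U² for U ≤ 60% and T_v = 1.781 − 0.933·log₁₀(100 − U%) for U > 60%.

Drainage path length: H_d = H = 7.9 m (single drainage).
T_v = c_v·t/H_d² = 1.5×3.2/7.9² = 0.076911.
T_v = 0.076911 corresponds to the U ≤ 60% branch:
U = √(4T_v/π) = 0.3129

U ≈ 31.3 %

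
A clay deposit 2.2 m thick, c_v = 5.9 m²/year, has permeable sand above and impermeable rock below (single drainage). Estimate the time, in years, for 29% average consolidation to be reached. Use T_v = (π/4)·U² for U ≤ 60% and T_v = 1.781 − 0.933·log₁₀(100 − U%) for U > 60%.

Drainage path length: H_d = H = 2.2 m (single drainage).
U ≤ 60%: T_v = (π/4)·U² = (π/4)×0.29² = 0.066052.
t = T_v·H_d²/c_v = 0.066052×2.2²/5.9 = 0.05419 years.

t ≈ 0.0542 years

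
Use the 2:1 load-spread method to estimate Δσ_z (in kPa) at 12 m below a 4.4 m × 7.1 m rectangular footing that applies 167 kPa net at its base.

Δσ_z ≈ 16.7 kPa

By the 2:1 method the load spreads at 1 horizontal : 2 vertical, so at depth z the loaded area has grown by z in each plan dimension:
Δσ = qBL/((B+z)(L+z)) = 167×4.4×7.1/((4.4+12)(7.1+12)) = 16.655 kPa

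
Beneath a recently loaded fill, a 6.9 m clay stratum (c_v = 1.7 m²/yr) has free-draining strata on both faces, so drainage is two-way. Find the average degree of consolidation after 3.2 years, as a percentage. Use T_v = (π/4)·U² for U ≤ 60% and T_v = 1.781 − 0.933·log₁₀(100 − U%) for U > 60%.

U ≈ 73.8 %

Drainage path length: H_d = H/2 = 3.45 m (double drainage).
T_v = c_v·t/H_d² = 1.7×3.2/3.45² = 0.45705.
T_v = 0.45705 corresponds to the U > 60% branch:
U = 1 − 10^((1.781 − T_v)/0.933)/100 = 0.7376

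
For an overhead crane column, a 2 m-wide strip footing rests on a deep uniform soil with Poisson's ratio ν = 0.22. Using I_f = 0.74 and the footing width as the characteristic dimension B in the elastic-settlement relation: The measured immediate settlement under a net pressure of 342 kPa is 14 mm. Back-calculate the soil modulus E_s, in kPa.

E_s ≈ 34400 kPa

S_e = q·B·(1−ν²)/E_s · I_f  ⇒  E_s = q·B·(1−ν²)·I_f / S_e.
E_s = 342 × 2 × 0.9516 × 0.74 / 0.014 = 34400 kPa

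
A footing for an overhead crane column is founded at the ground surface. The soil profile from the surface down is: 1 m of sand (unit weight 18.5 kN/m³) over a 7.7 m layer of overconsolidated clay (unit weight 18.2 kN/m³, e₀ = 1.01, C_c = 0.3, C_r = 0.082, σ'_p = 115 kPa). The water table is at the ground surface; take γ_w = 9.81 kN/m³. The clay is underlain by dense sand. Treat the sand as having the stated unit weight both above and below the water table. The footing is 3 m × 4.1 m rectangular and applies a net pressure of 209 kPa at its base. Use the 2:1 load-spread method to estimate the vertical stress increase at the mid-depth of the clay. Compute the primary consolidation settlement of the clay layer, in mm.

S_c ≈ 87 mm

Mid-depth of clay below the ground surface: z = 1 + 7.7/2 = 4.85 m.
Total vertical stress at mid-clay: σ_v = 18.5×1 + 18.2×3.85 = 88.57 kPa.
Pore pressure: u = 9.81×(4.85 − 0) = 47.578 kPa.
Initial effective stress: σ'_0 = σ_v − u = 88.57 − 47.578 = 40.992 kPa.
Stress increase at mid-clay by the 2:1 spreading method:
Δσ = qBL/((B+z)(L+z)) = 209×3×4.1/((3+4.85)(4.1+4.85)) = 36.59 kPa
Final effective stress: σ'_f = 40.992 + 36.59 = 77.582 kPa.
σ'_f = 77.582 ≤ σ'_p = 115 kPa, so the clay remains overconsolidated and only the recompression index applies:
S_c = C_r·H/(1+e₀)·log₁₀(σ'_f/σ'_0) = 0.082×7.7/2.01×log₁₀(77.582/40.992)
    = 0.31413 × 0.27706 = 0.08703 m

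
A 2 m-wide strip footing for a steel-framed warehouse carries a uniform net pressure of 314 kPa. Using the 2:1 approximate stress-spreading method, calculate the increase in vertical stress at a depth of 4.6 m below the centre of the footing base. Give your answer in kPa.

Δσ_z ≈ 95.2 kPa

By the 2:1 method the load spreads at 1 horizontal : 2 vertical, so at depth z the loaded area has grown by z in each plan dimension:
Δσ = qB/(B+z) = 314×2/(2+4.6) = 95.152 kPa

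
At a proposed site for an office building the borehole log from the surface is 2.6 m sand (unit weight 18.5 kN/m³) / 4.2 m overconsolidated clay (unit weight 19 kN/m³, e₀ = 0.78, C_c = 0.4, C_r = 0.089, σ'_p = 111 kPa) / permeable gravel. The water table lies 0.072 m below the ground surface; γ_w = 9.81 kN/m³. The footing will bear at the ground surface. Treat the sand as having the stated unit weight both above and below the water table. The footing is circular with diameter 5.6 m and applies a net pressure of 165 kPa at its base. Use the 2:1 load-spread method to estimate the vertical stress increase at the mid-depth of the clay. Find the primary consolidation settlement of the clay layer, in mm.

S_c ≈ 69.6 mm

Mid-depth of clay below the ground surface: z = 2.6 + 4.2/2 = 4.7 m.
Total vertical stress at mid-clay: σ_v = 18.5×2.6 + 19×2.1 = 88 kPa.
Pore pressure: u = 9.81×(4.7 − 0.072) = 45.401 kPa.
Initial effective stress: σ'_0 = σ_v − u = 88 − 45.401 = 42.599 kPa.
Stress increase at mid-clay by the 2:1 spreading method:
Δσ ≈ qD²/(D+z)² = 165×5.6²/(5.6+4.7)² = 48.774 kPa
Final effective stress: σ'_f = 42.599 + 48.774 = 91.373 kPa.
σ'_f = 91.373 ≤ σ'_p = 111 kPa, so the clay remains overconsolidated and only the recompression index applies:
S_c = C_r·H/(1+e₀)·log₁₀(σ'_f/σ'_0) = 0.089×4.2/1.78×log₁₀(91.373/42.599)
    = 0.21 × 0.33142 = 0.0696 m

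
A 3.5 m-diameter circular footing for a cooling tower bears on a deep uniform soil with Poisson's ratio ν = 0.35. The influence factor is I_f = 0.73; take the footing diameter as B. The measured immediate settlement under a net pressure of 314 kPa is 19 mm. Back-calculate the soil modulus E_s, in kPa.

S_e = q·B·(1−ν²)/E_s · I_f  ⇒  E_s = q·B·(1−ν²)·I_f / S_e.
E_s = 314 × 3.5 × 0.8775 × 0.73 / 0.019 = 37050 kPa

E_s ≈ 37100 kPa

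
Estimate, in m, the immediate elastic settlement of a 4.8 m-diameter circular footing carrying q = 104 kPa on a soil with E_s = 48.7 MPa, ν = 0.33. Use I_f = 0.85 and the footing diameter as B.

S_e ≈ 0.00776 m

Immediate (elastic) settlement: S_e = q·B·(1−ν²)/E_s · I_f.
E_s = 48.7 MPa = 48700 kPa.
S_e = 104 × 4.8 × (1 − 0.33²) / 48700 × 0.85
    = 104 × 4.8 × 0.8911 / 48700 × 0.85
    = 0.007764 m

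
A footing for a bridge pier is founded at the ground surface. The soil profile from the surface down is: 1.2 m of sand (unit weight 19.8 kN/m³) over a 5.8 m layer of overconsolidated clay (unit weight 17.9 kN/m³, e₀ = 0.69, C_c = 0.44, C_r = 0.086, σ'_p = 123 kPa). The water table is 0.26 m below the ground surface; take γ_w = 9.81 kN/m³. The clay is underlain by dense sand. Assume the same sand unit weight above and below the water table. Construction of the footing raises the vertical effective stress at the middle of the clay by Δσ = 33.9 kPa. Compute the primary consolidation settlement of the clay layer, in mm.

Mid-depth of clay below the ground surface: z = 1.2 + 5.8/2 = 4.1 m.
Total vertical stress at mid-clay: σ_v = 19.8×1.2 + 17.9×2.9 = 75.67 kPa.
Pore pressure: u = 9.81×(4.1 − 0.26) = 37.67 kPa.
Initial effective stress: σ'_0 = σ_v − u = 75.67 − 37.67 = 38 kPa.
Final effective stress: σ'_f = 38 + 33.9 = 71.9 kPa.
σ'_f = 71.9 ≤ σ'_p = 123 kPa, so the clay remains overconsolidated and only the recompression index applies:
S_c = C_r·H/(1+e₀)·log₁₀(σ'_f/σ'_0) = 0.086×5.8/1.69×log₁₀(71.9/38)
    = 0.29515 × 0.27695 = 0.08174 m

S_c ≈ 81.7 mm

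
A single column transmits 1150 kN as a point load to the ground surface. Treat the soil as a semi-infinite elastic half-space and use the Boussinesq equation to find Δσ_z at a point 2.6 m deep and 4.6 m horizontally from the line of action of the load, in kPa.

Boussinesq vertical stress below a point load on an elastic half-space:
Δσ_z = 3P/(2πz²) · [1 + (r/z)²]^(−5/2)
r/z = 4.6/2.6 = 1.7692; [1+(r/z)²]^(−5/2) = 0.028846.
Δσ_z = 3×1150/(2π×2.6²) × 0.028846 = 81.226 × 0.028846 = 2.343 kPa

Δσ_z ≈ 2.34 kPa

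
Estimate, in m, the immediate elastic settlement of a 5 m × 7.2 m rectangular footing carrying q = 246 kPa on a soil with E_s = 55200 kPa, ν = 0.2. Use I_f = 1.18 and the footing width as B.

S_e ≈ 0.0252 m

Immediate (elastic) settlement: S_e = q·B·(1−ν²)/E_s · I_f.
S_e = 246 × 5 × (1 − 0.2²) / 55200 × 1.18
    = 246 × 5 × 0.96 / 55200 × 1.18
    = 0.02524 m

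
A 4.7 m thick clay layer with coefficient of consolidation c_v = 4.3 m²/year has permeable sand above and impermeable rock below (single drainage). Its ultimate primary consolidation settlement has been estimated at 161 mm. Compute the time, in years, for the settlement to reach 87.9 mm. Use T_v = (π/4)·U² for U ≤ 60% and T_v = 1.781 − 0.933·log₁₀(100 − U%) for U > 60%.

Drainage path length: H_d = H = 4.7 m (single drainage).
U = S(t)/S_ult = 87.9/161 = 0.546.
U ≤ 60%: T_v = (π/4)·U² = (π/4)×0.54596² = 0.23411.
t = T_v·H_d²/c_v = 0.23411×4.7²/4.3 = 1.203 years.

t ≈ 1.2 years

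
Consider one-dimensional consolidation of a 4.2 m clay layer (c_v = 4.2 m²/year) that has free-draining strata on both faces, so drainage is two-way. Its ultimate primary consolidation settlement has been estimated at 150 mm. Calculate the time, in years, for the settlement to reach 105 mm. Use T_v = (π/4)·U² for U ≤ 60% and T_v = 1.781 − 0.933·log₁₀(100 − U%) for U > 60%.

Drainage path length: H_d = H/2 = 2.1 m (double drainage).
U = S(t)/S_ult = 105/150 = 0.7.
U > 60%: T_v = 1.781 − 0.933·log₁₀(100 − 70) = 0.40285.
t = T_v·H_d²/c_v = 0.40285×2.1²/4.2 = 0.423 years.

t ≈ 0.423 years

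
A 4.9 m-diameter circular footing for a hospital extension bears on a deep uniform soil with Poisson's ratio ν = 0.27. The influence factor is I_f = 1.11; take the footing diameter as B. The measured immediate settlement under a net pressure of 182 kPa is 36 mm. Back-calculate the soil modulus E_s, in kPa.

S_e = q·B·(1−ν²)/E_s · I_f  ⇒  E_s = q·B·(1−ν²)·I_f / S_e.
E_s = 182 × 4.9 × 0.9271 × 1.11 / 0.036 = 25490 kPa

E_s ≈ 25500 kPa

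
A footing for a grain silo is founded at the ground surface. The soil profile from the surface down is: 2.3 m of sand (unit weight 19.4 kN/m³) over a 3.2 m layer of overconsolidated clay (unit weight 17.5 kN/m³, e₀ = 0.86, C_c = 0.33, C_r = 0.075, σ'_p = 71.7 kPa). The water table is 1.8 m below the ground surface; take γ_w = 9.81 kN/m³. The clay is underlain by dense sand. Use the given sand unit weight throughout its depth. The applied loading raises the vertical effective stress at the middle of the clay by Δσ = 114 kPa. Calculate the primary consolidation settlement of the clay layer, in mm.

S_c ≈ 225 mm

Mid-depth of clay below the ground surface: z = 2.3 + 3.2/2 = 3.9 m.
Total vertical stress at mid-clay: σ_v = 19.4×2.3 + 17.5×1.6 = 72.62 kPa.
Pore pressure: u = 9.81×(3.9 − 1.8) = 20.601 kPa.
Initial effective stress: σ'_0 = σ_v − u = 72.62 − 20.601 = 52.019 kPa.
Final effective stress: σ'_f = 52.019 + 114 = 166.02 kPa.
σ'_f = 166.02 > σ'_p = 71.7 kPa, so the stress path crosses the preconsolidation pressure — recompression up to σ'_p, then virgin compression beyond:
S_c = H/(1+e₀)·[C_r·log₁₀(σ'_p/σ'_0) + C_c·log₁₀(σ'_f/σ'_p)]
    = 3.2/1.86 × [0.075×log₁₀(71.7/52.019) + 0.33×log₁₀(166.02/71.7)]
    = 1.7204 × [0.010452 + 0.12033] = 0.225 m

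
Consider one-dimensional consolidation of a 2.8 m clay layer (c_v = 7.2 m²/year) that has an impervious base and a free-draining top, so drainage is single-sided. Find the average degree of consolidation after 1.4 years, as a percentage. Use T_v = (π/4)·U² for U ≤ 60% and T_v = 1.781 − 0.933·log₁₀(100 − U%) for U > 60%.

Drainage path length: H_d = H = 2.8 m (single drainage).
T_v = c_v·t/H_d² = 7.2×1.4/2.8² = 1.2857.
T_v = 1.2857 corresponds to the U > 60% branch:
U = 1 − 10^((1.781 − T_v)/0.933)/100 = 0.966

U ≈ 96.6 %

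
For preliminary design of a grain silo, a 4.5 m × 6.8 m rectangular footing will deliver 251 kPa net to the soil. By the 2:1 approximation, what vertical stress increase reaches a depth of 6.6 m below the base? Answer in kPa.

By the 2:1 method the load spreads at 1 horizontal : 2 vertical, so at depth z the loaded area has grown by z in each plan dimension:
Δσ = qBL/((B+z)(L+z)) = 251×4.5×6.8/((4.5+6.6)(6.8+6.6)) = 51.638 kPa

Δσ_z ≈ 51.6 kPa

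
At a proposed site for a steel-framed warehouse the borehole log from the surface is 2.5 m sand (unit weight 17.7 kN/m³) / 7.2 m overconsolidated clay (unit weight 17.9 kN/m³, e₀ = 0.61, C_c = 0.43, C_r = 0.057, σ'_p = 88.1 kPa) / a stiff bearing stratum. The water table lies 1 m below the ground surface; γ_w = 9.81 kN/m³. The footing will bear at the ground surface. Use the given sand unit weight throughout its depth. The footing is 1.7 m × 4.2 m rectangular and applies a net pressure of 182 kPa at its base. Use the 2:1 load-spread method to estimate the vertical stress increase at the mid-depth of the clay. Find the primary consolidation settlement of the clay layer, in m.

S_c ≈ 0.027 m

Mid-depth of clay below the ground surface: z = 2.5 + 7.2/2 = 6.1 m.
Total vertical stress at mid-clay: σ_v = 17.7×2.5 + 17.9×3.6 = 108.69 kPa.
Pore pressure: u = 9.81×(6.1 − 1) = 50.031 kPa.
Initial effective stress: σ'_0 = σ_v − u = 108.69 − 50.031 = 58.659 kPa.
Stress increase at mid-clay by the 2:1 spreading method:
Δσ = qBL/((B+z)(L+z)) = 182×1.7×4.2/((1.7+6.1)(4.2+6.1)) = 16.175 kPa
Final effective stress: σ'_f = 58.659 + 16.175 = 74.834 kPa.
σ'_f = 74.834 ≤ σ'_p = 88.1 kPa, so the clay remains overconsolidated and only the recompression index applies:
S_c = C_r·H/(1+e₀)·log₁₀(σ'_f/σ'_0) = 0.057×7.2/1.61×log₁₀(74.834/58.659)
    = 0.2549 × 0.10576 = 0.02696 m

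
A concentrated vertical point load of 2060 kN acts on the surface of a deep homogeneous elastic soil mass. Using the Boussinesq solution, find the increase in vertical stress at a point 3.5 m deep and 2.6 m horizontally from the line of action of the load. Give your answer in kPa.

Boussinesq vertical stress below a point load on an elastic half-space:
Δσ_z = 3P/(2πz²) · [1 + (r/z)²]^(−5/2)
r/z = 2.6/3.5 = 0.74286; [1+(r/z)²]^(−5/2) = 0.33334.
Δσ_z = 3×2060/(2π×3.5²) × 0.33334 = 80.292 × 0.33334 = 26.76 kPa

Δσ_z ≈ 26.8 kPa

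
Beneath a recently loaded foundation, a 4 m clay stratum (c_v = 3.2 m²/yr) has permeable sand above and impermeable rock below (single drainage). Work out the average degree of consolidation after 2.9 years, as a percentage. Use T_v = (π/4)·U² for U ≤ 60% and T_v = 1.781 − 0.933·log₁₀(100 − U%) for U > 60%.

U ≈ 80.6 %

Drainage path length: H_d = H = 4 m (single drainage).
T_v = c_v·t/H_d² = 3.2×2.9/4² = 0.58.
T_v = 0.58 corresponds to the U > 60% branch:
U = 1 − 10^((1.781 − T_v)/0.933)/100 = 0.8062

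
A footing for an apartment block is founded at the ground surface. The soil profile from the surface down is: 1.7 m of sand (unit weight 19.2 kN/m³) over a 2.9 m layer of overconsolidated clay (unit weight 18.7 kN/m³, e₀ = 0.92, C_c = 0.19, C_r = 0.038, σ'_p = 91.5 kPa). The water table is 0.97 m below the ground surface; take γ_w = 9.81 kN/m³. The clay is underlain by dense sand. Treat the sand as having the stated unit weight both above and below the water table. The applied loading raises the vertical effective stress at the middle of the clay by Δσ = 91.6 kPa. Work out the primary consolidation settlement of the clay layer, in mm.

S_c ≈ 65.4 mm

Mid-depth of clay below the ground surface: z = 1.7 + 2.9/2 = 3.15 m.
Total vertical stress at mid-clay: σ_v = 19.2×1.7 + 18.7×1.45 = 59.755 kPa.
Pore pressure: u = 9.81×(3.15 − 0.97) = 21.386 kPa.
Initial effective stress: σ'_0 = σ_v − u = 59.755 − 21.386 = 38.369 kPa.
Final effective stress: σ'_f = 38.369 + 91.6 = 129.97 kPa.
σ'_f = 129.97 > σ'_p = 91.5 kPa, so the stress path crosses the preconsolidation pressure — recompression up to σ'_p, then virgin compression beyond:
S_c = H/(1+e₀)·[C_r·log₁₀(σ'_p/σ'_0) + C_c·log₁₀(σ'_f/σ'_p)]
    = 2.9/1.92 × [0.038×log₁₀(91.5/38.369) + 0.19×log₁₀(129.97/91.5)]
    = 1.5104 × [0.014343 + 0.02896] = 0.0654 m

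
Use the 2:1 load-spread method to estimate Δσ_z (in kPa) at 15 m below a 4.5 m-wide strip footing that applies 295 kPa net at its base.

Δσ_z ≈ 68.1 kPa

By the 2:1 method the load spreads at 1 horizontal : 2 vertical, so at depth z the loaded area has grown by z in each plan dimension:
Δσ = qB/(B+z) = 295×4.5/(4.5+15) = 68.077 kPa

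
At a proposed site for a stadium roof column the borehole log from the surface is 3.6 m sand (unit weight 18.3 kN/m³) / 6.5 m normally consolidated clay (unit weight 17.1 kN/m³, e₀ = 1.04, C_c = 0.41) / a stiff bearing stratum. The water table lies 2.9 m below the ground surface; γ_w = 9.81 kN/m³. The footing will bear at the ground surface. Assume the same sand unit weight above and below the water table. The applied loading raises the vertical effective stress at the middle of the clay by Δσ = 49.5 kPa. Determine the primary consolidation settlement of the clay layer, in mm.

Mid-depth of clay below the ground surface: z = 3.6 + 6.5/2 = 6.85 m.
Total vertical stress at mid-clay: σ_v = 18.3×3.6 + 17.1×3.25 = 121.46 kPa.
Pore pressure: u = 9.81×(6.85 − 2.9) = 38.75 kPa.
Initial effective stress: σ'_0 = σ_v − u = 121.46 − 38.75 = 82.71 kPa.
Final effective stress: σ'_f = σ'_0 + Δσ = 82.71 + 49.5 = 132.21 kPa.
Normally consolidated clay, so the full stress increment lies on the virgin compression line:
S_c = C_c·H/(1+e₀)·log₁₀(σ'_f/σ'_0) = 0.41×6.5/(1+1.04)×log₁₀(132.21/82.71)
    = 1.3064 × 0.20371 = 0.2661 m

S_c ≈ 266 mm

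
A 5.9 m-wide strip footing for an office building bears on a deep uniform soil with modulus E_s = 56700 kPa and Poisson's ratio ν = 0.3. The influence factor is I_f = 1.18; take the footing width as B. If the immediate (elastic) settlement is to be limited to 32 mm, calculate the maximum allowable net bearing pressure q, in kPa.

S_e = q·B·(1−ν²)/E_s · I_f  ⇒  q = S_e·E_s / (B·(1−ν²)·I_f).
q = 0.032 × 56700 / (5.9 × 0.91 × 1.18) = 286.4 kPa

q ≈ 286 kPa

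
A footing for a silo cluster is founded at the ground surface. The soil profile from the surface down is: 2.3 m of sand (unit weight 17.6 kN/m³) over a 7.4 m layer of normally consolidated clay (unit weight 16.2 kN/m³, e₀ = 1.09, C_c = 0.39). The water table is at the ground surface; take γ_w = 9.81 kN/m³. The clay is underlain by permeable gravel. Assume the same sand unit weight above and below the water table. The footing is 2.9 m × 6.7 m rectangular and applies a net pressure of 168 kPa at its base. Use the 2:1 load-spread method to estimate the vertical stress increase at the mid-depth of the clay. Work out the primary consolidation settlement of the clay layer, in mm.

Mid-depth of clay below the ground surface: z = 2.3 + 7.4/2 = 6 m.
Total vertical stress at mid-clay: σ_v = 17.6×2.3 + 16.2×3.7 = 100.42 kPa.
Pore pressure: u = 9.81×(6 − 0) = 58.86 kPa.
Initial effective stress: σ'_0 = σ_v − u = 100.42 − 58.86 = 41.56 kPa.
Stress increase at mid-clay by the 2:1 spreading method:
Δσ = qBL/((B+z)(L+z)) = 168×2.9×6.7/((2.9+6)(6.7+6)) = 28.879 kPa
Final effective stress: σ'_f = σ'_0 + Δσ = 41.56 + 28.879 = 70.439 kPa.
Normally consolidated clay, so the full stress increment lies on the virgin compression line:
S_c = C_c·H/(1+e₀)·log₁₀(σ'_f/σ'_0) = 0.39×7.4/(1+1.09)×log₁₀(70.439/41.56)
    = 1.3809 × 0.22914 = 0.3164 m

S_c ≈ 316 mm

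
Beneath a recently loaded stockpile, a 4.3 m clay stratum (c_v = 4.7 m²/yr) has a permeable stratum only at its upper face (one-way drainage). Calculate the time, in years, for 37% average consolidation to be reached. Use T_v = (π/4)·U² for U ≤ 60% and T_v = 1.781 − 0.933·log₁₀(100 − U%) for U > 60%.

t ≈ 0.423 years

Drainage path length: H_d = H = 4.3 m (single drainage).
U ≤ 60%: T_v = (π/4)·U² = (π/4)×0.37² = 0.10752.
t = T_v·H_d²/c_v = 0.10752×4.3²/4.7 = 0.423 years.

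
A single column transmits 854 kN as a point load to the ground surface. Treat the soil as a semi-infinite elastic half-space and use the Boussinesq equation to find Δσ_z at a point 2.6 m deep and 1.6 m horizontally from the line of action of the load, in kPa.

Δσ_z ≈ 27 kPa

Boussinesq vertical stress below a point load on an elastic half-space:
Δσ_z = 3P/(2πz²) · [1 + (r/z)²]^(−5/2)
r/z = 1.6/2.6 = 0.61538; [1+(r/z)²]^(−5/2) = 0.44805.
Δσ_z = 3×854/(2π×2.6²) × 0.44805 = 60.319 × 0.44805 = 27.03 kPa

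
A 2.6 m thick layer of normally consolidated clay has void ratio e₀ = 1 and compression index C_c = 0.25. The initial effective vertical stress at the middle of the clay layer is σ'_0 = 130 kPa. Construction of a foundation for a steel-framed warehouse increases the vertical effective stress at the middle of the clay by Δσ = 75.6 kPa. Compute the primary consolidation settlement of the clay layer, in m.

S_c ≈ 0.0647 m

Final effective stress: σ'_f = σ'_0 + Δσ = 130 + 75.6 = 205.6 kPa.
Normally consolidated clay, so the full stress increment lies on the virgin compression line:
S_c = C_c·H/(1+e₀)·log₁₀(σ'_f/σ'_0) = 0.25×2.6/(1+1)×log₁₀(205.6/130)
    = 0.325 × 0.19908 = 0.0647 m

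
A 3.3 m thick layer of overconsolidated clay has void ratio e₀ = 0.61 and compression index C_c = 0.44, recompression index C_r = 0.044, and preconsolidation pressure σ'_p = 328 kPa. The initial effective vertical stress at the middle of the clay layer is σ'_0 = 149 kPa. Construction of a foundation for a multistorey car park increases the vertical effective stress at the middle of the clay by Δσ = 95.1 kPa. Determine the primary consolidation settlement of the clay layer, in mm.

Final effective stress: σ'_f = 149 + 95.1 = 244.1 kPa.
σ'_f = 244.1 ≤ σ'_p = 328 kPa, so the clay remains overconsolidated and only the recompression index applies:
S_c = C_r·H/(1+e₀)·log₁₀(σ'_f/σ'_0) = 0.044×3.3/1.61×log₁₀(244.1/149)
    = 0.090187 × 0.21438 = 0.01933 m

S_c ≈ 19.3 mm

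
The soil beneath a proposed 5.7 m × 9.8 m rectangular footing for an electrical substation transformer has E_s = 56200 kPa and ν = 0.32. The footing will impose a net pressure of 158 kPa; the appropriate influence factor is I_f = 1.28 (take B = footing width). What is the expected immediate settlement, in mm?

Immediate (elastic) settlement: S_e = q·B·(1−ν²)/E_s · I_f.
S_e = 158 × 5.7 × (1 − 0.32²) / 56200 × 1.28
    = 158 × 5.7 × 0.8976 / 56200 × 1.28
    = 0.01841 m = 18.41 mm

S_e ≈ 18.4 mm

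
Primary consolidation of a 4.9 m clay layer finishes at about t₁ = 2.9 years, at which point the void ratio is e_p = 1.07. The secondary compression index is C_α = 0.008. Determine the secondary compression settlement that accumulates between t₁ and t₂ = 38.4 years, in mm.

S_s ≈ 21.2 mm

Secondary compression: S_s = C_α·H/(1+e_p)·log₁₀(t₂/t₁)
S_s = 0.008×4.9/(1+1.07)×log₁₀(38.4/2.9)
    = 0.01894 × 1.122 = 0.02125 m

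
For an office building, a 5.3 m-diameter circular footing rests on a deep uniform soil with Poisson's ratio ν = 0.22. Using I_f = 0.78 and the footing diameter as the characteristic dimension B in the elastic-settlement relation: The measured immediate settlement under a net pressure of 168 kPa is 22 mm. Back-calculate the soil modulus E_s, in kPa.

S_e = q·B·(1−ν²)/E_s · I_f  ⇒  E_s = q·B·(1−ν²)·I_f / S_e.
E_s = 168 × 5.3 × 0.9516 × 0.78 / 0.022 = 30040 kPa

E_s ≈ 30000 kPa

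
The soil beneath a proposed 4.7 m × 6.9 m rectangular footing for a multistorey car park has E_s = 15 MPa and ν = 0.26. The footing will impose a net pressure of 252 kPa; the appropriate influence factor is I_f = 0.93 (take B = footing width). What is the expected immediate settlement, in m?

Immediate (elastic) settlement: S_e = q·B·(1−ν²)/E_s · I_f.
E_s = 15 MPa = 15000 kPa.
S_e = 252 × 4.7 × (1 − 0.26²) / 15000 × 0.93
    = 252 × 4.7 × 0.9324 / 15000 × 0.93
    = 0.06847 m

S_e ≈ 0.0685 m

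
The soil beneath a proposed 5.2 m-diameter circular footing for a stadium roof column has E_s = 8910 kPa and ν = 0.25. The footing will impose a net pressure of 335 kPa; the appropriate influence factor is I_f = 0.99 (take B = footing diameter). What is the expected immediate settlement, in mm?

S_e ≈ 181 mm

Immediate (elastic) settlement: S_e = q·B·(1−ν²)/E_s · I_f.
S_e = 335 × 5.2 × (1 − 0.25²) / 8910 × 0.99
    = 335 × 5.2 × 0.9375 / 8910 × 0.99
    = 0.1815 m = 181.5 mm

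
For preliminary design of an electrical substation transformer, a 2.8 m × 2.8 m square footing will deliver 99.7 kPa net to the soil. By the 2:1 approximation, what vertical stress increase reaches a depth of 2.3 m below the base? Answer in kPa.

By the 2:1 method the load spreads at 1 horizontal : 2 vertical, so at depth z the loaded area has grown by z in each plan dimension:
Δσ = qBL/((B+z)(L+z)) = 99.7×2.8×2.8/((2.8+2.3)(2.8+2.3)) = 30.052 kPa

Δσ_z ≈ 30.1 kPa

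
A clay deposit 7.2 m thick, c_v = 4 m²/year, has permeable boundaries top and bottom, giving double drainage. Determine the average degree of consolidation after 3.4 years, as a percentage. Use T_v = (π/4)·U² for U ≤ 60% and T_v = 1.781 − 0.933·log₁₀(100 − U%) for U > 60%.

U ≈ 93.9 %

Drainage path length: H_d = H/2 = 3.6 m (double drainage).
T_v = c_v·t/H_d² = 4×3.4/3.6² = 1.0494.
T_v = 1.0494 corresponds to the U > 60% branch:
U = 1 − 10^((1.781 − T_v)/0.933)/100 = 0.9392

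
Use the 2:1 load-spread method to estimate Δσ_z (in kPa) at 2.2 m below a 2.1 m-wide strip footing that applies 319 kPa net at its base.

Δσ_z ≈ 156 kPa

By the 2:1 method the load spreads at 1 horizontal : 2 vertical, so at depth z the loaded area has grown by z in each plan dimension:
Δσ = qB/(B+z) = 319×2.1/(2.1+2.2) = 155.79 kPa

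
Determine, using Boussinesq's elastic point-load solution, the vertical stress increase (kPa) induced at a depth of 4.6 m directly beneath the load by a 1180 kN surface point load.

Δσ_z ≈ 26.6 kPa

Boussinesq vertical stress below a point load on an elastic half-space:
Δσ_z = 3P/(2πz²) · [1 + (r/z)²]^(−5/2)
r/z = 0/4.6 = 0; [1+(r/z)²]^(−5/2) = 1.
Δσ_z = 3×1180/(2π×4.6²) × 1 = 26.626 × 1 = 26.63 kPa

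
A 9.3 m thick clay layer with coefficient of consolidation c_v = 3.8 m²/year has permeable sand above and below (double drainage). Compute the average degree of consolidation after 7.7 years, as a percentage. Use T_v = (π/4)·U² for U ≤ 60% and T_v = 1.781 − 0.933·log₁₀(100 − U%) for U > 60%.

U ≈ 97.1 %

Drainage path length: H_d = H/2 = 4.65 m (double drainage).
T_v = c_v·t/H_d² = 3.8×7.7/4.65² = 1.3532.
T_v = 1.3532 corresponds to the U > 60% branch:
U = 1 − 10^((1.781 − T_v)/0.933)/100 = 0.9713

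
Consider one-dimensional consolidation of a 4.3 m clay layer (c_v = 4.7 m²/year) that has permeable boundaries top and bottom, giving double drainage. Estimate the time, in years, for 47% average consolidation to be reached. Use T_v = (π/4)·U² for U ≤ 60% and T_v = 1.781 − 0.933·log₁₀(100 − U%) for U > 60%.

Drainage path length: H_d = H/2 = 2.15 m (double drainage).
U ≤ 60%: T_v = (π/4)·U² = (π/4)×0.47² = 0.17349.
t = T_v·H_d²/c_v = 0.17349×2.15²/4.7 = 0.1706 years.

t ≈ 0.171 years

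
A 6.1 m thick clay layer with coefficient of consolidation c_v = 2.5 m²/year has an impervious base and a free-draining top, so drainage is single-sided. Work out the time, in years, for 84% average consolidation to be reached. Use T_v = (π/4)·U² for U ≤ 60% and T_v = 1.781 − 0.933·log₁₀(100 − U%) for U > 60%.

Drainage path length: H_d = H = 6.1 m (single drainage).
U > 60%: T_v = 1.781 − 0.933·log₁₀(100 − 84) = 0.65756.
t = T_v·H_d²/c_v = 0.65756×6.1²/2.5 = 9.787 years.

t ≈ 9.79 years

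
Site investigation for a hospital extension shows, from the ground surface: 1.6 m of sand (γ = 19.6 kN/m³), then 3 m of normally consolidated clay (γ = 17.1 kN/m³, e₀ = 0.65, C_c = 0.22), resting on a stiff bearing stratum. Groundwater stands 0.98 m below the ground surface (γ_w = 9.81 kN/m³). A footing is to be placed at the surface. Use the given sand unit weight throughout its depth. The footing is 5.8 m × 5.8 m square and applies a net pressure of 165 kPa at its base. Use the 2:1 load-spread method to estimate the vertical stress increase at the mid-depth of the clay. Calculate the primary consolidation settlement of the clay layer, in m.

S_c ≈ 0.187 m

Mid-depth of clay below the ground surface: z = 1.6 + 3/2 = 3.1 m.
Total vertical stress at mid-clay: σ_v = 19.6×1.6 + 17.1×1.5 = 57.01 kPa.
Pore pressure: u = 9.81×(3.1 − 0.98) = 20.797 kPa.
Initial effective stress: σ'_0 = σ_v − u = 57.01 − 20.797 = 36.213 kPa.
Stress increase at mid-clay by the 2:1 spreading method:
Δσ = qBL/((B+z)(L+z)) = 165×5.8×5.8/((5.8+3.1)(5.8+3.1)) = 70.074 kPa
Final effective stress: σ'_f = σ'_0 + Δσ = 36.213 + 70.074 = 106.29 kPa.
Normally consolidated clay, so the full stress increment lies on the virgin compression line:
S_c = C_c·H/(1+e₀)·log₁₀(σ'_f/σ'_0) = 0.22×3/(1+0.65)×log₁₀(106.29/36.213)
    = 0.4 × 0.46763 = 0.1871 m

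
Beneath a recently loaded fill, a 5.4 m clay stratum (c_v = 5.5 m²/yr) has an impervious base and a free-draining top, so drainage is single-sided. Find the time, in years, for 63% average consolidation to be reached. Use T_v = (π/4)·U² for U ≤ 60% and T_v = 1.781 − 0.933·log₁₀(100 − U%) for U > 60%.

Drainage path length: H_d = H = 5.4 m (single drainage).
U > 60%: T_v = 1.781 − 0.933·log₁₀(100 − 63) = 0.31787.
t = T_v·H_d²/c_v = 0.31787×5.4²/5.5 = 1.685 years.

t ≈ 1.69 years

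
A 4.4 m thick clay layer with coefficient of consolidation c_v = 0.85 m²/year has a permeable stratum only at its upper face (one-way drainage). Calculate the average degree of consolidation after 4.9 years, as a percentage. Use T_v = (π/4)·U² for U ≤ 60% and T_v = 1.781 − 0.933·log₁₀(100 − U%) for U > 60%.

U ≈ 52.3 %

Drainage path length: H_d = H = 4.4 m (single drainage).
T_v = c_v·t/H_d² = 0.85×4.9/4.4² = 0.21513.
T_v = 0.21513 corresponds to the U ≤ 60% branch:
U = √(4T_v/π) = 0.5234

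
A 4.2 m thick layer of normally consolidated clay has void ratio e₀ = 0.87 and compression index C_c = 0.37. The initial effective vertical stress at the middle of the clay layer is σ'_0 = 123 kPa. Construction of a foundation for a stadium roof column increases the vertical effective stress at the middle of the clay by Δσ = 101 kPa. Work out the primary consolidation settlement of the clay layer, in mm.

S_c ≈ 216 mm

Final effective stress: σ'_f = σ'_0 + Δσ = 123 + 101 = 224 kPa.
Normally consolidated clay, so the full stress increment lies on the virgin compression line:
S_c = C_c·H/(1+e₀)·log₁₀(σ'_f/σ'_0) = 0.37×4.2/(1+0.87)×log₁₀(224/123)
    = 0.83102 × 0.26034 = 0.2163 m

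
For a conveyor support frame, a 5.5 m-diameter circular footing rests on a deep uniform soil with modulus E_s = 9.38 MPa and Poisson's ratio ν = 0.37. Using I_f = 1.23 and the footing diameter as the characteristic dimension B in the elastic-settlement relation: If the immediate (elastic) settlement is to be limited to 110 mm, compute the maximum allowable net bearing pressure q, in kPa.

q ≈ 177 kPa

E_s = 9.38 MPa = 9380 kPa.
S_e = q·B·(1−ν²)/E_s · I_f  ⇒  q = S_e·E_s / (B·(1−ν²)·I_f).
q = 0.11 × 9380 / (5.5 × 0.8631 × 1.23) = 176.7 kPa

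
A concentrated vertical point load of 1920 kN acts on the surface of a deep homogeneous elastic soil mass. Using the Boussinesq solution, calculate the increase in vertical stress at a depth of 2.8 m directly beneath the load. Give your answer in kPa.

Δσ_z ≈ 117 kPa

Boussinesq vertical stress below a point load on an elastic half-space:
Δσ_z = 3P/(2πz²) · [1 + (r/z)²]^(−5/2)
r/z = 0/2.8 = 0; [1+(r/z)²]^(−5/2) = 1.
Δσ_z = 3×1920/(2π×2.8²) × 1 = 116.93 × 1 = 116.9 kPa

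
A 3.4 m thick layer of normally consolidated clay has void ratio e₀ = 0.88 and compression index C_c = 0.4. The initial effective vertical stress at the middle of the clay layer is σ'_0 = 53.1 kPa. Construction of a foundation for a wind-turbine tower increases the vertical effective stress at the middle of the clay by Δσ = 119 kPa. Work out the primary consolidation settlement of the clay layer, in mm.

Final effective stress: σ'_f = σ'_0 + Δσ = 53.1 + 119 = 172.1 kPa.
Normally consolidated clay, so the full stress increment lies on the virgin compression line:
S_c = C_c·H/(1+e₀)·log₁₀(σ'_f/σ'_0) = 0.4×3.4/(1+0.88)×log₁₀(172.1/53.1)
    = 0.7234 × 0.51069 = 0.3694 m

S_c ≈ 369 mm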